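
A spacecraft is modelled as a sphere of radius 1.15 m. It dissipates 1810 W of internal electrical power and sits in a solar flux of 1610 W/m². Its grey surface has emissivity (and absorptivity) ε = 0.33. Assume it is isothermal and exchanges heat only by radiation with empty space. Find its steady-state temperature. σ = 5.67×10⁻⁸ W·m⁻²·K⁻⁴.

At steady state, absorbed solar power + internal power = radiated power.
Absorbed: α·S·A_cross = 0.33·1610·4.155 = 2207 W (cross-section πr²).
Total input = 2207 + 1810 = 4017 W.
Radiated: εσ·A_surf·T⁴ with A_surf = 4πr² = 16.62 m².
T⁴ = 4017/(0.33·5.67×10⁻⁸·16.62) = 1.292×10¹⁰ K⁴.

T ≈ 337 K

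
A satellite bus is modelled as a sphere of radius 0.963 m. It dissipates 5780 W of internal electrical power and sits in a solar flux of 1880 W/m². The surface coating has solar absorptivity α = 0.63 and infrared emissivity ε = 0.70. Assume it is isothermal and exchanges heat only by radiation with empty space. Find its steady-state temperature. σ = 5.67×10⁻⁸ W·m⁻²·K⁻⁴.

At steady state, absorbed solar power + internal power = radiated power.
Absorbed: α·S·A_cross = 0.63·1880·2.913 = 3451 W (cross-section πr²).
Total input = 3451 + 5780 = 9231 W.
Radiated: εσ·A_surf·T⁴ with A_surf = 4πr² = 11.65 m².
T⁴ = 9231/(0.70·5.67×10⁻⁸·11.65) = 1.996×10¹⁰ K⁴.

T ≈ 376 K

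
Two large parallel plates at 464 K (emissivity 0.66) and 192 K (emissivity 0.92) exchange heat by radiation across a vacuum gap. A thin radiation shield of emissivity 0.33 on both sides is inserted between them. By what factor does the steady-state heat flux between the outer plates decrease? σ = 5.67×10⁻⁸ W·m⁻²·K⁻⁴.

factor ≈ 4.16

Without shield: q₀ = σΔ(T⁴)/(1/ε₁+1/ε₂−1) with denominator 1.602.
With shield the two gaps are in series; the resistances add: (1/ε₁+1/ε_s−1)+(1/ε_s+1/ε₂−1) = 3.545+3.117 = 6.663.
Heat-flux ratio q₀/q = 6.663/1.602.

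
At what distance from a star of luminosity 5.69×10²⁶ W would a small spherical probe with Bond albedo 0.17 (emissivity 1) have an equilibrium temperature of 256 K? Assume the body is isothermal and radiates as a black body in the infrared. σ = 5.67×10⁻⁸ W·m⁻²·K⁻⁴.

d ≈ 1.96×10¹¹ m

For an isothermal black-emitting sphere, (1−a)S·πr² = σ·4πr²·T⁴ ⇒ S = 4σT⁴/(1−a).
S = 4·5.67×10⁻⁸·(256)⁴/0.830 = 1174 W/m².
Flux falls as S = L/(4πd²), so d = √(L/(4πS)) = √(5.69×10²⁶/(4π·1174)).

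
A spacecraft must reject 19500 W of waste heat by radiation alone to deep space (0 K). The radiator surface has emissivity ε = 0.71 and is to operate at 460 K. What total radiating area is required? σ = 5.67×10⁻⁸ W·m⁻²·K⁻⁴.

P = εσA T⁴ ⇒ A = P/(εσT⁴).
T⁴ = 4.477×10¹⁰ K⁴.
A = 19500/(0.71 × 5.67×10⁻⁸ × 4.477×10¹⁰).

A ≈ 10.8 m²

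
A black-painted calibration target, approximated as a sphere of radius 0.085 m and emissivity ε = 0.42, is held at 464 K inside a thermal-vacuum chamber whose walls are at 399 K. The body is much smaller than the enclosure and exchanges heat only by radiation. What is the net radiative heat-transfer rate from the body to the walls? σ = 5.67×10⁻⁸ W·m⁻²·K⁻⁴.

For a small grey body in a large enclosure: P_net = εσA(T_body⁴ − T_wall⁴).
A = 4πr² = 0.09079 m²; T_body⁴ − T_wall⁴ = 4.635×10¹⁰ − 2.534×10¹⁰ = 2.101×10¹⁰ K⁴.
|P_net| = 0.42·5.67×10⁻⁸·0.09079·2.101×10¹⁰.

P_net ≈ 45.4 W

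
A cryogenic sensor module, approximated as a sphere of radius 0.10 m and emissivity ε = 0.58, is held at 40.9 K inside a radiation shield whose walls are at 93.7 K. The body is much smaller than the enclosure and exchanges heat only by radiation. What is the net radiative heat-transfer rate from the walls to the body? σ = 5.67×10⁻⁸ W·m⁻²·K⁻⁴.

P_net ≈ 0.307 W

For a small grey body in a large enclosure: P_net = εσA(T_body⁴ − T_wall⁴).
A = 4πr² = 0.1257 m²; T_body⁴ − T_wall⁴ = 2.798×10⁶ − 7.708×10⁷ = -7.428×10⁷ K⁴.
|P_net| = 0.58·5.67×10⁻⁸·0.1257·7.428×10⁷.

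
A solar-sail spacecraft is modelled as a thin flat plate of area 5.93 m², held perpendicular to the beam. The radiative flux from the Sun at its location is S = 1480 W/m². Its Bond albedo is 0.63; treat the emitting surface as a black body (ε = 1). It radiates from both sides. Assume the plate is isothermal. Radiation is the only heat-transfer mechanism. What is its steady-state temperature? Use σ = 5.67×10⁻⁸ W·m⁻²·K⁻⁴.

At equilibrium, absorbed power = emitted power.
Absorbing cross-section = A = 5.930 m²; emitting surface = 2A = 11.86 m² (ratio 2).
(1−a)S·A_cross = εσ·A_surf·T⁴  ⇒  T⁴ = (1−a)S/(2σ).
T⁴ = 0.370·1480/(2·5.67×10⁻⁸) = 4.829×10⁹ K⁴.
T = (4.829×10⁹)^(1/4).

T ≈ 264 K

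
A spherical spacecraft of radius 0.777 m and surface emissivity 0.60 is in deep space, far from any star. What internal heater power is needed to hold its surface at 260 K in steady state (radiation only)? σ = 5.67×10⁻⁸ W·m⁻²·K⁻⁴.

P = εσ·4πr²·T⁴.
4πr² = 7.587 m²; T⁴ = 4.570×10⁹ K⁴.
P = 0.60·5.67×10⁻⁸·7.587·4.570×10⁹.

P ≈ 1180 W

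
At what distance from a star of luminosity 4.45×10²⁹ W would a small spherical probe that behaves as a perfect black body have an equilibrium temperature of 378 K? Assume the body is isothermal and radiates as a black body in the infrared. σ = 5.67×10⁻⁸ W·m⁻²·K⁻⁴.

d ≈ 2.77×10¹² m

For an isothermal black-emitting sphere, (1−a)S·πr² = σ·4πr²·T⁴ ⇒ S = 4σT⁴/(1−a).
S = 4·5.67×10⁻⁸·(378)⁴/1.00 = 4630 W/m².
Flux falls as S = L/(4πd²), so d = √(L/(4πS)) = √(4.45×10²⁹/(4π·4630)).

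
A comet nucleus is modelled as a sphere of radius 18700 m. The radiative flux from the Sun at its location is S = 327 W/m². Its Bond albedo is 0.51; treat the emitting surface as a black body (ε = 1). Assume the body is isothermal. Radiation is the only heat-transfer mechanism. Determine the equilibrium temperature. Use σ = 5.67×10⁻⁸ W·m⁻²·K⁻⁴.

At equilibrium, absorbed power = emitted power.
Absorbing cross-section = πr² = 1.099×10⁹ m²; emitting surface = 4πr² = 4.394×10⁹ m² (ratio 4).
(1−a)S·A_cross = εσ·A_surf·T⁴  ⇒  T⁴ = (1−a)S/(4σ).
T⁴ = 0.490·327/(4·5.67×10⁻⁸) = 7.065×10⁸ K⁴.
T = (7.065×10⁸)^(1/4).

T ≈ 163 K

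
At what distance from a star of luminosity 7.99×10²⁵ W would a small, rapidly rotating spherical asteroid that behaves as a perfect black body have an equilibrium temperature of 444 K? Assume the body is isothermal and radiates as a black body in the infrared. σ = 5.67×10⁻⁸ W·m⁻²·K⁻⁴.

For an isothermal black-emitting sphere, (1−a)S·πr² = σ·4πr²·T⁴ ⇒ S = 4σT⁴/(1−a).
S = 4·5.67×10⁻⁸·(444)⁴/1.00 = 8814 W/m².
Flux falls as S = L/(4πd²), so d = √(L/(4πS)) = √(7.99×10²⁵/(4π·8814)).

d ≈ 2.69×10¹⁰ m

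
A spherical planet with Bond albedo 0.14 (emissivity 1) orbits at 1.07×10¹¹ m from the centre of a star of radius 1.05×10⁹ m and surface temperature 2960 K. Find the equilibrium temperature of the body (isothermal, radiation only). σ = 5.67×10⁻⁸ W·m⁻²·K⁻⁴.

The star's surface emits σT_*⁴; at distance d the flux is S = σT_*⁴(R_*/d)².
S = 5.67×10⁻⁸·(2960)⁴·(1.05×10⁹/1.07×10¹¹)² = 419.1 W/m².
For an isothermal sphere T⁴ = (1−a)S/(4σ) = 1.589×10⁹ K⁴.

T ≈ 200 K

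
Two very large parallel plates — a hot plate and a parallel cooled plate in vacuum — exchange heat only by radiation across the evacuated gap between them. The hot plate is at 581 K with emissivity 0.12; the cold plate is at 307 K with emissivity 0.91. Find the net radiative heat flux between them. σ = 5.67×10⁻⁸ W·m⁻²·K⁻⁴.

q ≈ 706 W/m²

For two infinite grey parallel plates, q = σ(T₁⁴ − T₂⁴)/(1/ε₁ + 1/ε₂ − 1).
T₁⁴ − T₂⁴ = 1.139×10¹¹ − 8.883×10⁹ = 1.051×10¹¹ K⁴.
1/ε₁ + 1/ε₂ − 1 = 8.333 + 1.099 − 1 = 8.432.
q = 5.67×10⁻⁸ × 1.051×10¹¹ / 8.432.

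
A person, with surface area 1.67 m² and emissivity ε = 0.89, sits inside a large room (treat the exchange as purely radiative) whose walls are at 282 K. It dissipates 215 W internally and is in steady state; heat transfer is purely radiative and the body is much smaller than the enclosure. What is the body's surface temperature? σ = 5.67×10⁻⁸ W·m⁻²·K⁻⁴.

T ≈ 307 K

For a small grey body in a large enclosure, net radiated power = εσA(T⁴ − T_w⁴).
Steady state: P = εσA(T⁴ − T_w⁴) with A = 1.67 m².
T⁴ = P/(εσA) + T_w⁴ = 215/(0.89·5.67×10⁻⁸·1.670) + (282)⁴
    = 2.551×10⁹ + 6.324×10⁹ = 8.875×10⁹ K⁴.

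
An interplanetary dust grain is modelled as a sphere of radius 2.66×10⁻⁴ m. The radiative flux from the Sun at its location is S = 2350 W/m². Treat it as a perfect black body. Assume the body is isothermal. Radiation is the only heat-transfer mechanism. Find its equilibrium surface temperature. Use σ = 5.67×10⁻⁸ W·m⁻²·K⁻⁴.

At equilibrium, absorbed power = emitted power.
Absorbing cross-section = πr² = 2.223×10⁻⁷ m²; emitting surface = 4πr² = 8.891×10⁻⁷ m² (ratio 4).
S·A_cross = εσ·A_surf·T⁴  ⇒  T⁴ = S/(4σ).
T⁴ = 1.00·2350/(4·5.67×10⁻⁸) = 1.036×10¹⁰ K⁴.
T = (1.036×10¹⁰)^(1/4).

T ≈ 319 K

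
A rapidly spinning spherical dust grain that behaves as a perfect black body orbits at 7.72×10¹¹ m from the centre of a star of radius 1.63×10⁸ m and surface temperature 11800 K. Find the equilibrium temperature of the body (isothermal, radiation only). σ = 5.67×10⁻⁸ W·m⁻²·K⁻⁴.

The star's surface emits σT_*⁴; at distance d the flux is S = σT_*⁴(R_*/d)².
S = 5.67×10⁻⁸·(11800)⁴·(1.63×10⁸/7.72×10¹¹)² = 49.01 W/m².
For an isothermal sphere T⁴ = (1−a)S/(4σ) = 2.161×10⁸ K⁴.

T ≈ 121 K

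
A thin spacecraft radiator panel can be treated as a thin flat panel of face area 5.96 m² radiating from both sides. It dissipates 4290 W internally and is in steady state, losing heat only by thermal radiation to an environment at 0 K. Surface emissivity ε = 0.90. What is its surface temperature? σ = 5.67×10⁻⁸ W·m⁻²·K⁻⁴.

Steady state: internal power = radiated power, P = εσA T⁴.
Radiating area A = 2·5.96 = 11.92 m².
T⁴ = P/(εσA) = 4290/(0.90·5.67×10⁻⁸·11.92) = 7.053×10⁹ K⁴.
T = (7.053×10⁹)^(1/4).

T ≈ 290 K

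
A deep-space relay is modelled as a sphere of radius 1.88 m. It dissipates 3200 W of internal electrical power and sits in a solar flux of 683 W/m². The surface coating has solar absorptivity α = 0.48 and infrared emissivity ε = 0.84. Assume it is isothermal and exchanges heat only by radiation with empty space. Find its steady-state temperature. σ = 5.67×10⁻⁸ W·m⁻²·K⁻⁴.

T ≈ 238 K

At steady state, absorbed solar power + internal power = radiated power.
Absorbed: α·S·A_cross = 0.48·683·11.10 = 3640 W (cross-section πr²).
Total input = 3640 + 3200 = 6840 W.
Radiated: εσ·A_surf·T⁴ with A_surf = 4πr² = 44.41 m².
T⁴ = 6840/(0.84·5.67×10⁻⁸·44.41) = 3.234×10⁹ K⁴.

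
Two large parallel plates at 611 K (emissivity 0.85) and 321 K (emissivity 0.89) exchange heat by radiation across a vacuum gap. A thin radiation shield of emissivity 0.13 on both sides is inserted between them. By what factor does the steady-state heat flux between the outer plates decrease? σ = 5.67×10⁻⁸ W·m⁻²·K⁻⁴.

Without shield: q₀ = σΔ(T⁴)/(1/ε₁+1/ε₂−1) with denominator 1.300.
With shield the two gaps are in series; the resistances add: (1/ε₁+1/ε_s−1)+(1/ε_s+1/ε₂−1) = 7.869+7.816 = 15.68.
Heat-flux ratio q₀/q = 15.68/1.300.

factor ≈ 12.1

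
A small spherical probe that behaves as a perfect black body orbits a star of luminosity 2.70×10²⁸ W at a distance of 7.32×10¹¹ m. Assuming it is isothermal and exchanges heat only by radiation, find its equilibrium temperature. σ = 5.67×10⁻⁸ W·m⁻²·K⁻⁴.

First find the stellar flux at distance d: S = L/(4πd²) = 2.70×10²⁸/(4π·(7.32×10¹¹)²) = 4010 W/m².
For an isothermal sphere, absorbed (1−a)S·πr² = emitted σ·4πr²·T⁴, so T⁴ = (1−a)S/(4σ).
T⁴ = 1.00·4010/(4·5.67×10⁻⁸) = 1.768×10¹⁰ K⁴.

T ≈ 365 K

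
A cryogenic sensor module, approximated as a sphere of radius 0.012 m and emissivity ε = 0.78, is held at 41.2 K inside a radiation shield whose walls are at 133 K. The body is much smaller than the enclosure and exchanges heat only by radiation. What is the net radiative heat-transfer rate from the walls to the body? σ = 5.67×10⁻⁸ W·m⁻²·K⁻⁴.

P_net ≈ 0.0248 W

For a small grey body in a large enclosure: P_net = εσA(T_body⁴ − T_wall⁴).
A = 4πr² = 0.001810 m²; T_body⁴ − T_wall⁴ = 2.881×10⁶ − 3.129×10⁸ = -3.100×10⁸ K⁴.
|P_net| = 0.78·5.67×10⁻⁸·0.001810·3.100×10⁸.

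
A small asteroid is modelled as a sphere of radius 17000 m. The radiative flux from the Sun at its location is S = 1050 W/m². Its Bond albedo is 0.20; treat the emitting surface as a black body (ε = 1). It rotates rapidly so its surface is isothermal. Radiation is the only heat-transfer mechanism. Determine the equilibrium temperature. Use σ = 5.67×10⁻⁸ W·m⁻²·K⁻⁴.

At equilibrium, absorbed power = emitted power.
Absorbing cross-section = πr² = 9.079×10⁸ m²; emitting surface = 4πr² = 3.632×10⁹ m² (ratio 4).
(1−a)S·A_cross = εσ·A_surf·T⁴  ⇒  T⁴ = (1−a)S/(4σ).
T⁴ = 0.800·1050/(4·5.67×10⁻⁸) = 3.704×10⁹ K⁴.
T = (3.704×10⁹)^(1/4).

T ≈ 247 K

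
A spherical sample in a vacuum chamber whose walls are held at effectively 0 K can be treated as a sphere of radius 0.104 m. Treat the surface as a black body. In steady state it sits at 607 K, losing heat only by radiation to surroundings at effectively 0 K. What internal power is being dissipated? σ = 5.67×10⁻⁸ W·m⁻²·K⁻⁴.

P ≈ 1050 W

Steady state: P = εσA T⁴.
A = 4πr² = 0.1359 m²; T⁴ = (607)⁴ = 1.358×10¹¹ K⁴.
P = 1.0 × 5.67×10⁻⁸ × 0.1359 × 1.358×10¹¹.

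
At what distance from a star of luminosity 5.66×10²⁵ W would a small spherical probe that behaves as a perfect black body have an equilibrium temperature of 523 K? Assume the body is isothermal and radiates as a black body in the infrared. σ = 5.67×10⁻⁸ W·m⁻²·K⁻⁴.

d ≈ 1.63×10¹⁰ m

For an isothermal black-emitting sphere, (1−a)S·πr² = σ·4πr²·T⁴ ⇒ S = 4σT⁴/(1−a).
S = 4·5.67×10⁻⁸·(523)⁴/1.00 = 16970 W/m².
Flux falls as S = L/(4πd²), so d = √(L/(4πS)) = √(5.66×10²⁵/(4π·16970)).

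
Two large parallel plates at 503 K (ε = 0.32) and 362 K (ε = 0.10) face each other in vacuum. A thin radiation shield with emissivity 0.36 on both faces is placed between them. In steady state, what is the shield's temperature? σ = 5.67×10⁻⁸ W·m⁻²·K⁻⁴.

In steady state the net flux on the hot side equals that on the cold side.
σ(T₁⁴−T_s⁴)/D₁ = σ(T_s⁴−T₂⁴)/D₂, with D₁ = 1/ε₁+1/ε_s−1 = 4.903, D₂ = 1/ε_s+1/ε₂−1 = 11.78.
Solve for T_s⁴: T_s⁴ = (D₂·T₁⁴ + D₁·T₂⁴)/(D₁+D₂) = 5.025×10¹⁰ K⁴.

T_s ≈ 473 K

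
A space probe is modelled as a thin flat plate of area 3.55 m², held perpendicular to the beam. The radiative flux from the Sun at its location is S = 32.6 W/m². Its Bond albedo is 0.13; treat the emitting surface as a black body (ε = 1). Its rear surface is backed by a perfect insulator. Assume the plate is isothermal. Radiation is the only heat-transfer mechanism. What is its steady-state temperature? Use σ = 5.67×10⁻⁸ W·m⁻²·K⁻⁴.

T ≈ 150 K

At equilibrium, absorbed power = emitted power.
Absorbing cross-section = A = 3.550 m²; emitting surface = A = 3.550 m² (ratio 1).
(1−a)S·A_cross = εσ·A_surf·T⁴  ⇒  T⁴ = (1−a)S/(1σ).
T⁴ = 0.870·32.6/(1·5.67×10⁻⁸) = 5.002×10⁸ K⁴.
T = (5.002×10⁸)^(1/4).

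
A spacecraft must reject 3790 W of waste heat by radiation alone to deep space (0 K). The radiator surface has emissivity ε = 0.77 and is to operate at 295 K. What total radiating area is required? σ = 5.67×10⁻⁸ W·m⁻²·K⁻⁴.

A ≈ 11.5 m²

P = εσA T⁴ ⇒ A = P/(εσT⁴).
T⁴ = 7.573×10⁹ K⁴.
A = 3790/(0.77 × 5.67×10⁻⁸ × 7.573×10⁹).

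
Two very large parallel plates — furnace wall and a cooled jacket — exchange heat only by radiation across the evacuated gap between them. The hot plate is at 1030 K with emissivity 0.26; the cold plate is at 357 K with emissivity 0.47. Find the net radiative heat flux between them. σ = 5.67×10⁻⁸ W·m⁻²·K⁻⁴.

For two infinite grey parallel plates, q = σ(T₁⁴ − T₂⁴)/(1/ε₁ + 1/ε₂ − 1).
T₁⁴ − T₂⁴ = 1.126×10¹² − 1.624×10¹⁰ = 1.109×10¹² K⁴.
1/ε₁ + 1/ε₂ − 1 = 3.846 + 2.128 − 1 = 4.974.
q = 5.67×10⁻⁸ × 1.109×10¹² / 4.974.

q ≈ 12600 W/m²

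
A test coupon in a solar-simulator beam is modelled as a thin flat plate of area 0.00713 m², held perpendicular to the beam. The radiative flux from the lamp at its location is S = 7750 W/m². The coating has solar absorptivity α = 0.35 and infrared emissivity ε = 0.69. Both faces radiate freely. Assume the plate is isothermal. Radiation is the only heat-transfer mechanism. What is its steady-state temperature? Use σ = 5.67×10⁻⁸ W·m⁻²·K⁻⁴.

At equilibrium, absorbed power = emitted power.
Absorbing cross-section = A = 0.007130 m²; emitting surface = 2A = 0.01426 m² (ratio 2).
αS·A_cross = εσ·A_surf·T⁴  ⇒  T⁴ = αS/(ε·2σ).
T⁴ = 0.350·7750/(0.69·2·5.67×10⁻⁸) = 3.467×10¹⁰ K⁴.
T = (3.467×10¹⁰)^(1/4).

T ≈ 431 K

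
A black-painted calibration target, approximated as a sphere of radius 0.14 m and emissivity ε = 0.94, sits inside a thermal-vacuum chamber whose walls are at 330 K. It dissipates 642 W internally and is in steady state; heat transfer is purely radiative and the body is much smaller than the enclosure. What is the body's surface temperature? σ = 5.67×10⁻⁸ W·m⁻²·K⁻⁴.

T ≈ 496 K

For a small grey body in a large enclosure, net radiated power = εσA(T⁴ − T_w⁴).
Steady state: P = εσA(T⁴ − T_w⁴) with A = 4πr² = 0.2463 m².
T⁴ = P/(εσA) + T_w⁴ = 642/(0.94·5.67×10⁻⁸·0.2463) + (330)⁴
    = 4.891×10¹⁰ + 1.186×10¹⁰ = 6.076×10¹⁰ K⁴.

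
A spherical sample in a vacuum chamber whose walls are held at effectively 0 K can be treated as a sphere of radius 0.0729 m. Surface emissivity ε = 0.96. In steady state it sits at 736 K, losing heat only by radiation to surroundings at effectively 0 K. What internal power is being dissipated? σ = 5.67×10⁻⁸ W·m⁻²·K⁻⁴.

Steady state: P = εσA T⁴.
A = 4πr² = 0.06678 m²; T⁴ = (736)⁴ = 2.934×10¹¹ K⁴.
P = 0.96 × 5.67×10⁻⁸ × 0.06678 × 2.934×10¹¹.

P ≈ 1070 W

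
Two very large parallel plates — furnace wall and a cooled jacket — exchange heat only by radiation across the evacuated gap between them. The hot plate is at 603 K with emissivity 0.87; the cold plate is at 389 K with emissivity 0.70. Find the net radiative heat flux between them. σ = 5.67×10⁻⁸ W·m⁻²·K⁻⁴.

q ≈ 3930 W/m²

For two infinite grey parallel plates, q = σ(T₁⁴ − T₂⁴)/(1/ε₁ + 1/ε₂ − 1).
T₁⁴ − T₂⁴ = 1.322×10¹¹ − 2.290×10¹⁰ = 1.093×10¹¹ K⁴.
1/ε₁ + 1/ε₂ − 1 = 1.149 + 1.429 − 1 = 1.578.
q = 5.67×10⁻⁸ × 1.093×10¹¹ / 1.578.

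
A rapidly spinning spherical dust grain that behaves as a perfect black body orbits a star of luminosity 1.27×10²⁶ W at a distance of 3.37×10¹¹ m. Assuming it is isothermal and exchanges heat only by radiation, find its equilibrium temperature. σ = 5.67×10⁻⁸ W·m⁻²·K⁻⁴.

First find the stellar flux at distance d: S = L/(4πd²) = 1.27×10²⁶/(4π·(3.37×10¹¹)²) = 88.99 W/m².
For an isothermal sphere, absorbed (1−a)S·πr² = emitted σ·4πr²·T⁴, so T⁴ = (1−a)S/(4σ).
T⁴ = 1.00·88.99/(4·5.67×10⁻⁸) = 3.924×10⁸ K⁴.

T ≈ 141 K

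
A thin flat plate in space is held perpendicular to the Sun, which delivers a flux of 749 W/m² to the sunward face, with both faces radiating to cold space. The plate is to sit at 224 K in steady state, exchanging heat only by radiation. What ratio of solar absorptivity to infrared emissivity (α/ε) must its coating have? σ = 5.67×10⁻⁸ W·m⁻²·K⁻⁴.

α/ε ≈ 0.381

Balance: αS·A = εσ·2A·T⁴ ⇒ α/ε = 2σT⁴/S.
α/ε = 2·5.67×10⁻⁸·(224)⁴/749 = 2·5.67×10⁻⁸·2.518×10⁹/749.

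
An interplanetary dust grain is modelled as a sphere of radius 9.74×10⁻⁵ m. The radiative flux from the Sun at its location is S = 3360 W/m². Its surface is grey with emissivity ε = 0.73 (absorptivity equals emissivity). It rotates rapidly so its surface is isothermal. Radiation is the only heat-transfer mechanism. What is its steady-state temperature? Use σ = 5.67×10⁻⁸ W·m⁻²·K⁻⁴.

At equilibrium, absorbed power = emitted power.
Absorbing cross-section = πr² = 2.980×10⁻⁸ m²; emitting surface = 4πr² = 1.192×10⁻⁷ m² (ratio 4).
εS·A_cross = εσ·A_surf·T⁴  ⇒  T⁴ = S/(4σ)   (ε cancels).
T⁴ = 3360/(4·5.67×10⁻⁸) = 1.481×10¹⁰ K⁴.
T = (1.481×10¹⁰)^(1/4).

T ≈ 349 K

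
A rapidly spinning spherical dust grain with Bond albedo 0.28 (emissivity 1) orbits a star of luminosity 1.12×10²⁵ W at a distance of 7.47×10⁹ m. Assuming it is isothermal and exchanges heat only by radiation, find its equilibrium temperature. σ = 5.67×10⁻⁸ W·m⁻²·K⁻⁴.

First find the stellar flux at distance d: S = L/(4πd²) = 1.12×10²⁵/(4π·(7.47×10⁹)²) = 15970 W/m².
For an isothermal sphere, absorbed (1−a)S·πr² = emitted σ·4πr²·T⁴, so T⁴ = (1−a)S/(4σ).
T⁴ = 0.720·15970/(4·5.67×10⁻⁸) = 5.071×10¹⁰ K⁴.

T ≈ 475 K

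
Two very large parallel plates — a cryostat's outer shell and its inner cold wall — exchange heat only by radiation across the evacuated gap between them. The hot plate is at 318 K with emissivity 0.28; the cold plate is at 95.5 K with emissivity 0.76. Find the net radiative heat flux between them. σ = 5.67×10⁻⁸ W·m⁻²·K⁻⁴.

q ≈ 148 W/m²

For two infinite grey parallel plates, q = σ(T₁⁴ − T₂⁴)/(1/ε₁ + 1/ε₂ − 1).
T₁⁴ − T₂⁴ = 1.023×10¹⁰ − 8.318×10⁷ = 1.014×10¹⁰ K⁴.
1/ε₁ + 1/ε₂ − 1 = 3.571 + 1.316 − 1 = 3.887.
q = 5.67×10⁻⁸ × 1.014×10¹⁰ / 3.887.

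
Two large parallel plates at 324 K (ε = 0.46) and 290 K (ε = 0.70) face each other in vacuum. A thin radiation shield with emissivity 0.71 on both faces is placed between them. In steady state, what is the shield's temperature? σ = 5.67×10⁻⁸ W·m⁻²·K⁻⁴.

In steady state the net flux on the hot side equals that on the cold side.
σ(T₁⁴−T_s⁴)/D₁ = σ(T_s⁴−T₂⁴)/D₂, with D₁ = 1/ε₁+1/ε_s−1 = 2.582, D₂ = 1/ε_s+1/ε₂−1 = 1.837.
Solve for T_s⁴: T_s⁴ = (D₂·T₁⁴ + D₁·T₂⁴)/(D₁+D₂) = 8.714×10⁹ K⁴.

T_s ≈ 306 K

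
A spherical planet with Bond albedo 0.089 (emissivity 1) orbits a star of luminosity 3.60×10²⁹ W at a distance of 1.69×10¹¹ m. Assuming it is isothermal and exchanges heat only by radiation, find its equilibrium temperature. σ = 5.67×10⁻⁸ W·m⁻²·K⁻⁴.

T ≈ 1420 K

First find the stellar flux at distance d: S = L/(4πd²) = 3.60×10²⁹/(4π·(1.69×10¹¹)²) = 1.003×10⁶ W/m².
For an isothermal sphere, absorbed (1−a)S·πr² = emitted σ·4πr²·T⁴, so T⁴ = (1−a)S/(4σ).
T⁴ = 0.911·1.003×10⁶/(4·5.67×10⁻⁸) = 4.029×10¹² K⁴.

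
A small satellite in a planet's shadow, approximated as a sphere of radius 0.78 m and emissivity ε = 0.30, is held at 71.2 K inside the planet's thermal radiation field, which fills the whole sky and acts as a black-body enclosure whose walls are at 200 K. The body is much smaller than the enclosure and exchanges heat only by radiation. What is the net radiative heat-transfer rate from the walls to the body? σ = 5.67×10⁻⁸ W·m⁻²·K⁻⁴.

P_net ≈ 205 W

For a small grey body in a large enclosure: P_net = εσA(T_body⁴ − T_wall⁴).
A = 4πr² = 7.645 m²; T_body⁴ − T_wall⁴ = 2.570×10⁷ − 1.600×10⁹ = -1.574×10⁹ K⁴.
|P_net| = 0.30·5.67×10⁻⁸·7.645·1.574×10⁹.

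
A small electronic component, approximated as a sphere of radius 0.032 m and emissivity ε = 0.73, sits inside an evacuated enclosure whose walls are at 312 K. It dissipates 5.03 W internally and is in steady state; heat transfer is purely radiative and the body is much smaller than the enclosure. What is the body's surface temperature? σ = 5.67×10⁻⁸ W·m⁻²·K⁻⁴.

For a small grey body in a large enclosure, net radiated power = εσA(T⁴ − T_w⁴).
Steady state: P = εσA(T⁴ − T_w⁴) with A = 4πr² = 0.01287 m².
T⁴ = P/(εσA) + T_w⁴ = 5.03/(0.73·5.67×10⁻⁸·0.01287) + (312)⁴
    = 9.444×10⁹ + 9.476×10⁹ = 1.892×10¹⁰ K⁴.

T ≈ 371 K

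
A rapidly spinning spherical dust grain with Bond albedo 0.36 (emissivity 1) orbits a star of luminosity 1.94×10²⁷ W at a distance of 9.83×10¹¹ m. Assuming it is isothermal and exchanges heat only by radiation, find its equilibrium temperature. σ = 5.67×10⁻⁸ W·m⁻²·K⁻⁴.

T ≈ 146 K

First find the stellar flux at distance d: S = L/(4πd²) = 1.94×10²⁷/(4π·(9.83×10¹¹)²) = 159.8 W/m².
For an isothermal sphere, absorbed (1−a)S·πr² = emitted σ·4πr²·T⁴, so T⁴ = (1−a)S/(4σ).
T⁴ = 0.640·159.8/(4·5.67×10⁻⁸) = 4.508×10⁸ K⁴.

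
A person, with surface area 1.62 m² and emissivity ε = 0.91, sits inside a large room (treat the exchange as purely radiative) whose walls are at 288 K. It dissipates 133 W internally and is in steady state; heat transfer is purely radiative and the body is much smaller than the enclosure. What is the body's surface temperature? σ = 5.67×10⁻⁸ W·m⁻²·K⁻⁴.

T ≈ 303 K

For a small grey body in a large enclosure, net radiated power = εσA(T⁴ − T_w⁴).
Steady state: P = εσA(T⁴ − T_w⁴) with A = 1.62 m².
T⁴ = P/(εσA) + T_w⁴ = 133/(0.91·5.67×10⁻⁸·1.620) + (288)⁴
    = 1.591×10⁹ + 6.880×10⁹ = 8.471×10⁹ K⁴.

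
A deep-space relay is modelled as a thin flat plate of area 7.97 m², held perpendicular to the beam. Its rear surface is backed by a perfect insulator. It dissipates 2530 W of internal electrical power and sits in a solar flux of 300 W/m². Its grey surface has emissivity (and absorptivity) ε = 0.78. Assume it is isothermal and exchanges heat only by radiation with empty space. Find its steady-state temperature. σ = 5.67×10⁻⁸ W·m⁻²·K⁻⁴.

At steady state, absorbed solar power + internal power = radiated power.
Absorbed: α·S·A_cross = 0.78·300·7.970 = 1865 W (cross-section A).
Total input = 1865 + 2530 = 4395 W.
Radiated: εσ·A_surf·T⁴ with A_surf = A = 7.970 m².
T⁴ = 4395/(0.78·5.67×10⁻⁸·7.970) = 1.247×10¹⁰ K⁴.

T ≈ 334 K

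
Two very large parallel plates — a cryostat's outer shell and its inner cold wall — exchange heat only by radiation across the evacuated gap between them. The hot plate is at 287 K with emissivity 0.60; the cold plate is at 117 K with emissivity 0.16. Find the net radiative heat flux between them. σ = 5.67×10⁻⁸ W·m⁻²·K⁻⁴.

q ≈ 54.1 W/m²

For two infinite grey parallel plates, q = σ(T₁⁴ − T₂⁴)/(1/ε₁ + 1/ε₂ − 1).
T₁⁴ − T₂⁴ = 6.785×10⁹ − 1.874×10⁸ = 6.597×10⁹ K⁴.
1/ε₁ + 1/ε₂ − 1 = 1.667 + 6.250 − 1 = 6.917.
q = 5.67×10⁻⁸ × 6.597×10⁹ / 6.917.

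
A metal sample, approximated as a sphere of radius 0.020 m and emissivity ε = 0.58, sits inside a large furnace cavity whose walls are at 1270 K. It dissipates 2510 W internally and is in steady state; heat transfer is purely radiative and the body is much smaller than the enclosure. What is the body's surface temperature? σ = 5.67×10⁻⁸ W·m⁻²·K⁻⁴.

T ≈ 2050 K

For a small grey body in a large enclosure, net radiated power = εσA(T⁴ − T_w⁴).
Steady state: P = εσA(T⁴ − T_w⁴) with A = 4πr² = 0.005027 m².
T⁴ = P/(εσA) + T_w⁴ = 2510/(0.58·5.67×10⁻⁸·0.005027) + (1270)⁴
    = 1.518×10¹³ + 2.601×10¹² = 1.779×10¹³ K⁴.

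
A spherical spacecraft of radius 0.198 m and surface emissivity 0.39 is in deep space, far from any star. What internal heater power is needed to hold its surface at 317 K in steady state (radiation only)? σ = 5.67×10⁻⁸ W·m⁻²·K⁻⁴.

P = εσ·4πr²·T⁴.
4πr² = 0.4927 m²; T⁴ = 1.010×10¹⁰ K⁴.
P = 0.39·5.67×10⁻⁸·0.4927·1.010×10¹⁰.

P ≈ 110 W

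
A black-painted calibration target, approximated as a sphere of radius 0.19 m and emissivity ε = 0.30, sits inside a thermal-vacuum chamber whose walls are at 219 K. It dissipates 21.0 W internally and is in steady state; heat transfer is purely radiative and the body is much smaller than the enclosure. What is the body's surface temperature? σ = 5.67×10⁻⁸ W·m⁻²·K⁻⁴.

T ≈ 266 K

For a small grey body in a large enclosure, net radiated power = εσA(T⁴ − T_w⁴).
Steady state: P = εσA(T⁴ − T_w⁴) with A = 4πr² = 0.4536 m².
T⁴ = P/(εσA) + T_w⁴ = 21.0/(0.30·5.67×10⁻⁸·0.4536) + (219)⁴
    = 2.721×10⁹ + 2.300×10⁹ = 5.022×10⁹ K⁴.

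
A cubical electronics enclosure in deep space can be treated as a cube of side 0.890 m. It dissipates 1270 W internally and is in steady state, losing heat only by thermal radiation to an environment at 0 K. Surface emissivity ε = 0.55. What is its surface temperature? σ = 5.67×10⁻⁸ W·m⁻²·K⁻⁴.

T ≈ 304 K

Steady state: internal power = radiated power, P = εσA T⁴.
Radiating area A = 6L² = 4.753 m².
T⁴ = P/(εσA) = 1270/(0.55·5.67×10⁻⁸·4.753) = 8.569×10⁹ K⁴.
T = (8.569×10⁹)^(1/4).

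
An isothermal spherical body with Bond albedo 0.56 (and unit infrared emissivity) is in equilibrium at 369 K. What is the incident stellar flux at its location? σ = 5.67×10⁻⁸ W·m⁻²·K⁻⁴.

S ≈ 9560 W/m²

(1−a)S·πr² = σ·4πr²·T⁴ ⇒ S = 4σT⁴/(1−a).
S = 4·5.67×10⁻⁸·1.854×10¹⁰/0.440.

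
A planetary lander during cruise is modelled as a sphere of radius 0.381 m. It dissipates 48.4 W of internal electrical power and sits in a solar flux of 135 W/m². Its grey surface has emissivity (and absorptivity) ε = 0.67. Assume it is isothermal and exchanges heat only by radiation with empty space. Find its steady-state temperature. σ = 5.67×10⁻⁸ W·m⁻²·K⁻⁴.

T ≈ 190 K

At steady state, absorbed solar power + internal power = radiated power.
Absorbed: α·S·A_cross = 0.67·135·0.4560 = 41.25 W (cross-section πr²).
Total input = 41.25 + 48.4 = 89.65 W.
Radiated: εσ·A_surf·T⁴ with A_surf = 4πr² = 1.824 m².
T⁴ = 89.65/(0.67·5.67×10⁻⁸·1.824) = 1.294×10⁹ K⁴.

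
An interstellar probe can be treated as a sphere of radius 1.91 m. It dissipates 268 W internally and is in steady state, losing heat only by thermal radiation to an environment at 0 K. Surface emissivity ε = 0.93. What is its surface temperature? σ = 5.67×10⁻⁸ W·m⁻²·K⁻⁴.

Steady state: internal power = radiated power, P = εσA T⁴.
Radiating area A = 4πr² = 45.84 m².
T⁴ = P/(εσA) = 268/(0.93·5.67×10⁻⁸·45.84) = 1.109×10⁸ K⁴.
T = (1.109×10⁸)^(1/4).

T ≈ 103 K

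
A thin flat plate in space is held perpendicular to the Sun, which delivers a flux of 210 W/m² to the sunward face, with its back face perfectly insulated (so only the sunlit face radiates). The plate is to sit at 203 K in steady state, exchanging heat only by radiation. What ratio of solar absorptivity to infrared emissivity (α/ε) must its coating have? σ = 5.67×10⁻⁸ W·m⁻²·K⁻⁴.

Balance: αS·A = εσ·1A·T⁴ ⇒ α/ε = σT⁴/S.
α/ε = 5.67×10⁻⁸·(203)⁴/210 = 5.67×10⁻⁸·1.698×10⁹/210.

α/ε ≈ 0.459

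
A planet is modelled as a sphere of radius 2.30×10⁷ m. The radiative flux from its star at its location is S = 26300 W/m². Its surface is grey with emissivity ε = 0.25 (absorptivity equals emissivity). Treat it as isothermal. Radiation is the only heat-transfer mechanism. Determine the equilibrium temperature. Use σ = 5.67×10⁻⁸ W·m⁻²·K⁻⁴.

At equilibrium, absorbed power = emitted power.
Absorbing cross-section = πr² = 1.662×10¹⁵ m²; emitting surface = 4πr² = 6.648×10¹⁵ m² (ratio 4).
εS·A_cross = εσ·A_surf·T⁴  ⇒  T⁴ = S/(4σ)   (ε cancels).
T⁴ = 26300/(4·5.67×10⁻⁸) = 1.160×10¹¹ K⁴.
T = (1.160×10¹¹)^(1/4).

T ≈ 584 K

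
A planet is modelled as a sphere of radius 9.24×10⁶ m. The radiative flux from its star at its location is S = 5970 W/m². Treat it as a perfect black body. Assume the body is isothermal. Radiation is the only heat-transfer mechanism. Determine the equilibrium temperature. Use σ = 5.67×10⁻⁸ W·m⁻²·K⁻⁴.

At equilibrium, absorbed power = emitted power.
Absorbing cross-section = πr² = 2.682×10¹⁴ m²; emitting surface = 4πr² = 1.073×10¹⁵ m² (ratio 4).
S·A_cross = εσ·A_surf·T⁴  ⇒  T⁴ = S/(4σ).
T⁴ = 1.00·5970/(4·5.67×10⁻⁸) = 2.632×10¹⁰ K⁴.
T = (2.632×10¹⁰)^(1/4).

T ≈ 403 K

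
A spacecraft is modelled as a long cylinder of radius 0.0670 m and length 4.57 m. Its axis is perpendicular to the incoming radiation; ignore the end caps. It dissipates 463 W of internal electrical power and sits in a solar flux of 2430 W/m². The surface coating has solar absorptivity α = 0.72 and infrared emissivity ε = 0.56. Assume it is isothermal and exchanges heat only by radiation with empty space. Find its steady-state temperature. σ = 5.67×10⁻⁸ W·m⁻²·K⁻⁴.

At steady state, absorbed solar power + internal power = radiated power.
Absorbed: α·S·A_cross = 0.72·2430·0.6124 = 1071 W (cross-section 2rL).
Total input = 1071 + 463 = 1534 W.
Radiated: εσ·A_surf·T⁴ with A_surf = 2πrL = 1.924 m².
T⁴ = 1534/(0.56·5.67×10⁻⁸·1.924) = 2.512×10¹⁰ K⁴.

T ≈ 398 K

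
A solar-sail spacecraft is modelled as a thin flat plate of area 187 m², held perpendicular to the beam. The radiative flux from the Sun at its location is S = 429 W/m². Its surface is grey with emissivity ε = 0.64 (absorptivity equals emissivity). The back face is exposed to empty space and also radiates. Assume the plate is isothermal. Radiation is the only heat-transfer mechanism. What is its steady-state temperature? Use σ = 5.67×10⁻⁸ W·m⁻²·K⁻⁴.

T ≈ 248 K

At equilibrium, absorbed power = emitted power.
Absorbing cross-section = A = 187.0 m²; emitting surface = 2A = 374.0 m² (ratio 2).
εS·A_cross = εσ·A_surf·T⁴  ⇒  T⁴ = S/(2σ)   (ε cancels).
T⁴ = 429/(2·5.67×10⁻⁸) = 3.783×10⁹ K⁴.
T = (3.783×10⁹)^(1/4).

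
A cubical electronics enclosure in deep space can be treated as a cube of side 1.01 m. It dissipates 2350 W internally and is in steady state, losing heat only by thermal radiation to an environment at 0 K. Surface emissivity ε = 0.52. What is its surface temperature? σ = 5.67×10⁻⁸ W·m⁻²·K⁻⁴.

T ≈ 338 K

Steady state: internal power = radiated power, P = εσA T⁴.
Radiating area A = 6L² = 6.121 m².
T⁴ = P/(εσA) = 2350/(0.52·5.67×10⁻⁸·6.121) = 1.302×10¹⁰ K⁴.
T = (1.302×10¹⁰)^(1/4).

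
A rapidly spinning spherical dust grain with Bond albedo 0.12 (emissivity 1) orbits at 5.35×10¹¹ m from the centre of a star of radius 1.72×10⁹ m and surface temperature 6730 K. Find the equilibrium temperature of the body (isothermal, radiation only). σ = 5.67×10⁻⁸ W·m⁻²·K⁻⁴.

The star's surface emits σT_*⁴; at distance d the flux is S = σT_*⁴(R_*/d)².
S = 5.67×10⁻⁸·(6730)⁴·(1.72×10⁹/5.35×10¹¹)² = 1202 W/m².
For an isothermal sphere T⁴ = (1−a)S/(4σ) = 4.665×10⁹ K⁴.

T ≈ 261 K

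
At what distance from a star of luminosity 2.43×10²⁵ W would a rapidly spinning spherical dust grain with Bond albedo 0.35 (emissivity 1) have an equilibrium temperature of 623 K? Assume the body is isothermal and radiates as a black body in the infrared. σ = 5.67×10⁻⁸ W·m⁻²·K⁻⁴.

For an isothermal black-emitting sphere, (1−a)S·πr² = σ·4πr²·T⁴ ⇒ S = 4σT⁴/(1−a).
S = 4·5.67×10⁻⁸·(623)⁴/0.650 = 52560 W/m².
Flux falls as S = L/(4πd²), so d = √(L/(4πS)) = √(2.43×10²⁵/(4π·52560)).

d ≈ 6.07×10⁹ m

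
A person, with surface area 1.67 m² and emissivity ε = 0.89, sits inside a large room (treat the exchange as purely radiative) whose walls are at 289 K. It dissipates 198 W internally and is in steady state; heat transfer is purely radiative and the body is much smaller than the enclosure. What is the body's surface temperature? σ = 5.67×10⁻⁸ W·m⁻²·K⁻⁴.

T ≈ 311 K

For a small grey body in a large enclosure, net radiated power = εσA(T⁴ − T_w⁴).
Steady state: P = εσA(T⁴ − T_w⁴) with A = 1.67 m².
T⁴ = P/(εσA) + T_w⁴ = 198/(0.89·5.67×10⁻⁸·1.670) + (289)⁴
    = 2.350×10⁹ + 6.976×10⁹ = 9.325×10⁹ K⁴.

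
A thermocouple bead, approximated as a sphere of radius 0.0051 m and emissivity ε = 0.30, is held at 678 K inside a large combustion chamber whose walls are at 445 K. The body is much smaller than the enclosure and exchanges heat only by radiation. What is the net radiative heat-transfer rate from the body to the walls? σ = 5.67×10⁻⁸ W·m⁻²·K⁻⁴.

P_net ≈ 0.957 W

For a small grey body in a large enclosure: P_net = εσA(T_body⁴ − T_wall⁴).
A = 4πr² = 3.269×10⁻⁴ m²; T_body⁴ − T_wall⁴ = 2.113×10¹¹ − 3.921×10¹⁰ = 1.721×10¹¹ K⁴.
|P_net| = 0.30·5.67×10⁻⁸·3.269×10⁻⁴·1.721×10¹¹.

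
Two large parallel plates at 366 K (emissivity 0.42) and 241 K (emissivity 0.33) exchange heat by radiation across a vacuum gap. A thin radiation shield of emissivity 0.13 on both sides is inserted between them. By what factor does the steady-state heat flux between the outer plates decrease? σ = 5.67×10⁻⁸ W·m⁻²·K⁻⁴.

factor ≈ 4.26

Without shield: q₀ = σΔ(T⁴)/(1/ε₁+1/ε₂−1) with denominator 4.411.
With shield the two gaps are in series; the resistances add: (1/ε₁+1/ε_s−1)+(1/ε_s+1/ε₂−1) = 9.073+9.723 = 18.80.
Heat-flux ratio q₀/q = 18.80/4.411.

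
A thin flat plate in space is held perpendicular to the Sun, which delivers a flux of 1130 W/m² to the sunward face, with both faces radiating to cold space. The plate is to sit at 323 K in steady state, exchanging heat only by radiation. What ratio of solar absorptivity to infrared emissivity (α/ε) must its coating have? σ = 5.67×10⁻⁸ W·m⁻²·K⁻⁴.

Balance: αS·A = εσ·2A·T⁴ ⇒ α/ε = 2σT⁴/S.
α/ε = 2·5.67×10⁻⁸·(323)⁴/1130 = 2·5.67×10⁻⁸·1.088×10¹⁰/1130.

α/ε ≈ 1.09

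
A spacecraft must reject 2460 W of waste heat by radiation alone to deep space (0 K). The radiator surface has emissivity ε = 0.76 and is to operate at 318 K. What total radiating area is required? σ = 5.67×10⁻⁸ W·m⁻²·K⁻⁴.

P = εσA T⁴ ⇒ A = P/(εσT⁴).
T⁴ = 1.023×10¹⁰ K⁴.
A = 2460/(0.76 × 5.67×10⁻⁸ × 1.023×10¹⁰).

A ≈ 5.58 m²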